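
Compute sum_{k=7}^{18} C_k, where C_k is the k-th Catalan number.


C_7 through C_18: 429, 1430, 4862, 16796, 58786, 208012, 742900, 2674440, 9694845, 35357670, 129644790, 477638700
Sum = 429 + 1430 + 4862 + 16796 + 58786 + 208012 + 742900 + 2674440 + 9694845 + 35357670 + 129644790 + 477638700
= 656043660

656043660


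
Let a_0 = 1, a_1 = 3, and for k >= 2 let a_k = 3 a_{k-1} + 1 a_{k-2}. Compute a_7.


Iterating the recurrence forward:
a_0 = 1
a_1 = 3
a_2 = 3*3 + 1*1 = 10
a_3 = 3*10 + 1*3 = 33
a_4 = 3*33 + 1*10 = 109
a_5 = 3*109 + 1*33 = 360
a_6 = 3*360 + 1*109 = 1189
a_7 = 3*1189 + 1*360 = 3927
So a_7 = 3927.

3927


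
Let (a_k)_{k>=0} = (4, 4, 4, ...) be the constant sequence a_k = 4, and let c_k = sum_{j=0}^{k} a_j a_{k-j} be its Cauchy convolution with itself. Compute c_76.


Since a_j = 4 for all j >= 0, the convolution sum becomes
c_k = sum_{j=0}^{k} 4 * 4 = 16 * (k + 1).
Equivalently, the generating function of (a_k) is 4/(1 - x) and its square is 16/(1 - x)^2 = sum_{k>=0} 16(k + 1) x^k.
For k = 76: 16 * 77 = 1232.

1232


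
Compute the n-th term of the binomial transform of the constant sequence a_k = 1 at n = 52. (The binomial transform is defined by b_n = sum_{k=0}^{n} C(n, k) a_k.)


With a_k = 1 for all k, b_n = sum_{k=0}^{n} C(n, k) = 2^n by the binomial theorem.
For n = 52: 2^52 = 4503599627370496.

4503599627370496


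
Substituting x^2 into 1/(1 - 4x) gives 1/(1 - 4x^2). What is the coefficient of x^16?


The coefficient of x^(2m) in 1/(1 - 4x^2) is 4^m.
With n = 16 = 2*8, the coefficient is 4^8 = 65536.

65536


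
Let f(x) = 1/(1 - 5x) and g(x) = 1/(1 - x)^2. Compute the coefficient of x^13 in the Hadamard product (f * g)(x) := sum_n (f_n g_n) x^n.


f has coefficients f_k = 5^k. For g = 1/(1 - x)^2 the coefficient is g_k = C(k + 1, 1) = k + 1. The Hadamard coefficient is (f * g)_k = 5^k * (k + 1).
For k = 13: 5^13 * 14 = 1220703125 * 14 = 17089843750.

17089843750


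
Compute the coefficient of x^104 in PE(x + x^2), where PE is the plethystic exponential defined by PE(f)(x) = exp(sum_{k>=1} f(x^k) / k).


With f(x) = x + x^2, the exponent is sum_{k>=1} (x^k + x^(2k)) / k = -ln(1 - x) - ln(1 - x^2). Exponentiating:
PE(x + x^2) = 1 / ((1 - x)(1 - x^2)).
This is the generating function for partitions of n into parts of size 1 or 2. The number of 2's can be any j in 0..52, and the rest are 1's, so
[x^104] = floor(104/2) + 1 = 53.

53


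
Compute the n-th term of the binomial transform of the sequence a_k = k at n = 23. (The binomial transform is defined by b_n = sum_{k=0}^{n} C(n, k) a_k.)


With a_k = k, b_n = sum_{k=0}^{n} C(n, k) k. Using k * C(n, k) = n * C(n-1, k-1) gives b_n = n * sum_{k>=1} C(n-1, k-1) = n * 2^(n-1).
For n = 23: 23 * 2^22 = 23 * 4194304 = 96468992.

96468992


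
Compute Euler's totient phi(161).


phi(n) counts integers in [1, n] coprime to n. Using the multiplicative formula phi(n) = n * prod_{p | n} (1 - 1/p):
161 = 7 * 23, so
phi(161) = 161 * (1 - 1/7) * (1 - 1/23) = 132.

132


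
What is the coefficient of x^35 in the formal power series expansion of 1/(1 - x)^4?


The negative binomial / multiset identity is
1/(1 - x)^r = sum_{k>=0} C(k + r - 1, r - 1) x^k.
Here r = 4 and k = 35, so the coefficient is
C(35 + 3, 3) = C(38, 3)
= 8436

8436


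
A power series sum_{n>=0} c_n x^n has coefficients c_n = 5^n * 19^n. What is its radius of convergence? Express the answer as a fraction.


By the root test (Cauchy-Hadamard), the radius is R = 1 / limsup_n |c_n|^(1/n).
Here |c_n|^(1/n) = (5^n * 19^n)^(1/n) = 5 * 19 = 95 for all n.
So R = 1/95 = 1/95.

1/95


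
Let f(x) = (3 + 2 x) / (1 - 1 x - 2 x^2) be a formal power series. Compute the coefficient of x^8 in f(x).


Write f(x) = sum_{k>=0} a_k x^k. Multiplying both sides by 1 - 1 x - 2 x^2 gives
(1 - 1 x - 2 x^2) sum_{k>=0} a_k x^k = 3 + 2 x.
Matching coefficients:
 x^0: a_0 = 3
 x^1: a_1 - 1 a_0 = 2  =>  a_1 = 1*3 + 2 = 5
 x^k (k >= 2): a_k = 1 a_{k-1} + 2 a_{k-2}.
Iterating: a_2 = 11, a_3 = 21, a_4 = 43, a_5 = 85, a_6 = 171, a_7 = 341, a_8 = 683.
So the coefficient of x^8 is 683.

683


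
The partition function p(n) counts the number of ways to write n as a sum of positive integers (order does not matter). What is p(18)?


Using the generating function prod_{k>=1} 1/(1-x^k), we compute p(18).
By dynamic programming over parts 1 through 18:
p(18) = 385

385


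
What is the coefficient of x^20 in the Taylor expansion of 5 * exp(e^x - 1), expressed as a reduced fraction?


exp(e^x - 1) = sum_{k>=0} Bell_k x^k / k!, where Bell_k is the k-th Bell number.
So the coefficient of x^20 is 5 * Bell_20 / 20!.
Computing: Bell_20 = 51724158235372 and 20! = 2432902008176640000, giving
5 * 51724158235372/2432902008176640000 = 263898766507/2482553069568000.

263898766507/2482553069568000


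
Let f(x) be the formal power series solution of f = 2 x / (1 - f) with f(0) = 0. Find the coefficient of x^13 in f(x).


Apply Lagrange inversion: f = 2 x * phi(f) with phi(t) = 1/(1 - t), so
[x^n] f = 2^n * (1/n) [t^(n-1)] phi(t)^n = 2^n * (1/n) [t^(n-1)] (1 - t)^(-n) = 2^n * (1/n) C(2n - 2, n - 1) = 2^n * C_{n-1}.
For n = 13: C_12 = C(24, 12) / 13 = 2704156/13 = 208012.
With the 2^13 = 8192 factor, the coefficient is 8192 * 208012 = 1704034304.

1704034304


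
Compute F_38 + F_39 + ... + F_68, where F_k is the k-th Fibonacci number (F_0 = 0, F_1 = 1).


Use the identity sum_{k=0}^{N} F_k = F_{N+2} - 1 (which follows from F_{k+2} - F_{k+1} = F_k). Then
sum_{k=38}^{68} F_k = (F_{70} - 1) - (F_{39} - 1) = F_{70} - F_{39}.
Computing: F_{70} = 190392490709135, F_{39} = 63245986, so
Sum = 190392490709135 - 63245986 = 190392427463149.

190392427463149


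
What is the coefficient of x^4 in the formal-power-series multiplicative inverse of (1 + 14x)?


The inverse is 1/(1 + 14x). Apply the geometric identity 1/(1 - y) = sum_{k>=0} y^k with y = -14x:
1/(1 + 14x) = sum_{k>=0} (-14)^k x^k.
So the coefficient of x^4 is (-14)^4 = 38416.

38416


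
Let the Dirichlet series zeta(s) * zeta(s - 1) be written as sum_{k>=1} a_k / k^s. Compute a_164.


Convolution gives a_k = sum_{d | k} d * 1 = sum_{d | k} d = sigma(k), the sum of positive divisors of k.
For k = 164, the divisors are 1, 2, 4, 41, 82, 164, so
sigma(164) = 1 + 2 + 4 + 41 + 82 + 164 = 294.

294


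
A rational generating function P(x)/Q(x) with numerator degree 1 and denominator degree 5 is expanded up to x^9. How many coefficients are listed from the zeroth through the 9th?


Expanding up to x^9 gives the coefficients for x^0, x^1, ..., x^9.
That is 9 + 1 = 10 coefficients in total.

10


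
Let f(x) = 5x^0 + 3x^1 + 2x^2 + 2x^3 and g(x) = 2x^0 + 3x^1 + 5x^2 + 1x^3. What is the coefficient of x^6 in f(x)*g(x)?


Cauchy product at x^6:
2*1
= 2

2


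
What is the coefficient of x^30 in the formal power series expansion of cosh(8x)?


The Maclaurin series is cosh(t) = sum_{m>=0} t^(2m) / (2m)!, so substituting t = 8x, only even powers of x are nonzero, with coefficient of x^(2m) equal to 8^(2m) / (2m)!.
For x^30 the coefficient is 8^30/30! = 1237940039285380274899124224/265252859812191058636308480000000 = 18446744073709551616/3952575621190533915703125.

18446744073709551616/3952575621190533915703125


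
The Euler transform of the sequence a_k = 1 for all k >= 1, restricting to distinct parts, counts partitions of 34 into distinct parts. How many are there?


Partitions of 34 into distinct parts can be computed via generating function.
Product (1+x)(1+x^2)(1+x^3)...
The coefficient of x^34 = 512

512


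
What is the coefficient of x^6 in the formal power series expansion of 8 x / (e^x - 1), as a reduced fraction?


The exponential generating function for Bernoulli numbers is
x / (e^x - 1) = sum_{k>=0} B_k x^k / k!.
So the coefficient of x^6 in 8 x / (e^x - 1) is 8 B_6 / 6!.
Computing: B_6 = 1/42, 6! = 720, giving
8 * 1/42 / 720 = 1/3780.

1/3780


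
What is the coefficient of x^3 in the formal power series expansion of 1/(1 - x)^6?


The expansion 1/(1 - x)^r = sum_{k>=0} C(k + r - 1, r - 1) x^k follows from the multiset / negative-binomial theorem (or from repeated differentiation of the geometric series).
For r = 6 and k = 3:
C(8, 5) = 40320 / (120 * 6) = 56.

56


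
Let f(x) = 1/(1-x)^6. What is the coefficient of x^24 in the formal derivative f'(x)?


Differentiate: d/dx [ 1/(1-x)^r ] = r / (1-x)^(r+1).
Here r = 6, so f'(x) = 6 / (1-x)^7.
The expansion of 1/(1-x)^(r+1) has coefficient of x^n equal to C(n+r, r).
So the coefficient of x^24 in f'(x) is
6 * C(30, 6) = 6 * 593775 = 3562650

3562650


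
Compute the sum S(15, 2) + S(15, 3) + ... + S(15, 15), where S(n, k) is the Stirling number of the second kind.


By definition, S(n, k) counts partitions of an n-set into exactly k nonempty blocks.
Computing row n = 15 for k = 2..15:
S(15, k): 16383, 2375101, 42355950, 210766920, 420693273, 408741333, 216627840, 67128490, 12662650, 1479478, 106470, 4550, 105, 1
Sum = 1382958544.

1382958544


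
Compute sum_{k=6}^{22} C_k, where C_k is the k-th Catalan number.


C_6 through C_22: 132, 429, 1430, 4862, 16796, 58786, 208012, 742900, 2674440, 9694845, 35357670, 129644790, 477638700, 1767263190, 6564120420, 24466267020, 91482563640
Sum = 132 + 429 + 1430 + 4862 + 16796 + 58786 + 208012 + 742900 + 2674440 + 9694845 + 35357670 + 129644790 + 477638700 + 1767263190 + 6564120420 + 24466267020 + 91482563640
= 124936258062

124936258062


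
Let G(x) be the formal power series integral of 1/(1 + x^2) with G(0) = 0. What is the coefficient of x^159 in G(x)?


1/(1 + x^2) = sum_{j>=0} (-1)^j x^(2j). Integrating termwise with G(0) = 0:
G(x) = sum_{j>=0} (-1)^j x^(2j+1) / (2j+1) = arctan(x).
Only odd powers are nonzero. For x^159 write 159 = 2*79 + 1, giving
(-1)^79 / 159 = -1/159 = -1/159.

-1/159


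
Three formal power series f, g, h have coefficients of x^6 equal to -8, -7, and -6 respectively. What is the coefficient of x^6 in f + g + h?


Series addition is componentwise:
-8 + -7 + -6
= -21

-21


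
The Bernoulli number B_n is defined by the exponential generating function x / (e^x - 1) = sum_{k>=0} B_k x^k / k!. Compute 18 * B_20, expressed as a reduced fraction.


Bernoulli numbers can also be computed recursively via B_0 = 1 and sum_{j=0}^{m} C(m+1, j) B_j = 0 for m >= 1. Odd-index Bernoulli numbers vanish for k >= 3.
Computing B_20 = -174611/330, so 18 * B_20 = 18 * -174611/330 = -523833/55.

-523833/55


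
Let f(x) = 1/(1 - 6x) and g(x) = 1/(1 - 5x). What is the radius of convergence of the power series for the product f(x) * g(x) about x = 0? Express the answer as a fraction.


The radius of 1/(1 - 6x) is 1/6 (nearest singularity at x = 1/6), and the radius of 1/(1 - 5x) is 1/5.
The product f(x)*g(x) = 1/((1 - 6x)(1 - 5x)) has singularities at both 1/6 and 1/5, so its radius of convergence is the distance to the nearest one:
min(1/6, 1/5) = 1/6.

1/6


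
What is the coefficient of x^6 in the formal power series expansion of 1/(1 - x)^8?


The negative binomial / multiset identity is
1/(1 - x)^r = sum_{k>=0} C(k + r - 1, r - 1) x^k.
Here r = 8 and k = 6, so the coefficient is
C(6 + 7, 7) = C(13, 7)
= 1716

1716


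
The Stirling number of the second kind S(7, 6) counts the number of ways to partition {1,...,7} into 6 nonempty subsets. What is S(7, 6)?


Using the explicit formula S(n,k) = (1/k!) sum_{j=0}^{k} (-1)^(k-j) C(k,j) j^n:
S(7, 6) = 21
Equivalently, S(n,k) is n! times the coefficient of x^n in the EGF (e^x - 1)^k / k!.

21


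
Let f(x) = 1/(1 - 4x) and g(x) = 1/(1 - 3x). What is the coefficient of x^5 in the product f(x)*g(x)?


The coefficient of x^n in f*g is the Cauchy product: sum_{k=0}^{n} a^k * b^(n-k).
With a=4, b=3, n=5:
sum_{k=0}^{5} 4^k * 3^(5-k)
= 3367

3367


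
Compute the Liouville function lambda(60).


The Liouville function is lambda(k) = (-1)^Omega(k), where Omega(k) counts the prime factors of k with multiplicity.
Factoring: 60 = 2 * 2 * 3 * 5, so Omega(60) = 4.
lambda(60) = (-1)^4 = 1.

1


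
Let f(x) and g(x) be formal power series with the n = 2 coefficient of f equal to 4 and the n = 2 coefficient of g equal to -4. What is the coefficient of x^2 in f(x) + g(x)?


Addition of formal power series is termwise.
The coefficient of x^2 in f + g = 4 + -4
= 0

0


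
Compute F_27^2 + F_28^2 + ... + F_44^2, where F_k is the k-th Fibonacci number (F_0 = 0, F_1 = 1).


There is a standard identity sum_{k=0}^{N} F_k^2 = F_N * F_{N+1} (proved inductively from the telescoping relation F_k^2 = F_k F_{k+1} - F_{k-1} F_k). Then
sum_{k=27}^{44} F_k^2 = F_44 F_45 - F_26 F_27.
Computing: F_44 = 701408733, F_45 = 1134903170, F_26 = 121393, F_27 = 196418.
Sum = 701408733 * 1134903170 - 121393 * 196418 = 796030970703613336.

796030970703613336


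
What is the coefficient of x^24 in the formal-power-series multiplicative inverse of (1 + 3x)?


The inverse is 1/(1 + 3x). Apply the geometric identity 1/(1 - y) = sum_{k>=0} y^k with y = -3x:
1/(1 + 3x) = sum_{k>=0} (-3)^k x^k.
So the coefficient of x^24 is (-3)^24 = 282429536481.

282429536481


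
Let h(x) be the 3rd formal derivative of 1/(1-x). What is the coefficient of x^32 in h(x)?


Differentiating 3 times: d^3/dx^3 [1/(1-x)] = 3!/(1-x)^4.
The expansion 1/(1-x)^4 = sum_{k>=0} C(k+3, 3) x^k, so the coefficient of x^n in 3!/(1-x)^4 is 3! * C(n+3, 3).
For n = 32: 6 * C(35, 3) = 6 * 6545 = 39270

39270


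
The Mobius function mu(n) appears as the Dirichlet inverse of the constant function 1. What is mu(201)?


201 = 3 * 67 (all distinct primes).
mu(201) = (-1)^2 = 1

1


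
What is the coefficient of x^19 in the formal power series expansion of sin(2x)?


The Maclaurin series is sin(t) = sum_{k>=0} (-1)^k t^(2k+1) / (2k+1)!, so substituting t = 2x, only odd powers of x are nonzero, with coefficient of x^(2k+1) equal to (-1)^k 2^(2k+1) / (2k+1)!.
Write 19 = 2*9 + 1, giving the coefficient (-1)^9 * 2^19 / 19! = -524288/121645100408832000 = -8/1856156927625.

-8/1856156927625


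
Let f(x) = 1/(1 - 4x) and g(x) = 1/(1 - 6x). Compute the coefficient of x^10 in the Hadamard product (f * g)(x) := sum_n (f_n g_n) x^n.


f has coefficients f_k = 4^k and g has coefficients g_k = 6^k, so the Hadamard product has coefficient (f*g)_k = 4^k * 6^k = 24^k.
For k = 10: 24^10 = 63403380965376.

63403380965376


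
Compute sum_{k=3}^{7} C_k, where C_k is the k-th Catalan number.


C_3 through C_7: 5, 14, 42, 132, 429
Sum = 5 + 14 + 42 + 132 + 429
= 622

622


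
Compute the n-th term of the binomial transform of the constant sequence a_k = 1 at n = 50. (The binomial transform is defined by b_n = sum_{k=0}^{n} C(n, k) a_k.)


With a_k = 1 for all k, b_n = sum_{k=0}^{n} C(n, k) = 2^n by the binomial theorem.
For n = 50: 2^50 = 1125899906842624.

1125899906842624


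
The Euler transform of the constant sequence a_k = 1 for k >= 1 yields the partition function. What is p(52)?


The Euler transform converts the sequence a_k = 1 into the number of integer partitions.
Using the recurrence or dynamic programming:
p(52) = 281589

281589


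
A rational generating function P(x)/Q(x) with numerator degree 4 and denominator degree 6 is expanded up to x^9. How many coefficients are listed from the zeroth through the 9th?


Expanding up to x^9 gives the coefficients for x^0, x^1, ..., x^9.
That is 9 + 1 = 10 coefficients in total.

10


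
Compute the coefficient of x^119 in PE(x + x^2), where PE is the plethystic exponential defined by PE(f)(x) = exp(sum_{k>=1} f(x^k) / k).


With f(x) = x + x^2, the exponent is sum_{k>=1} (x^k + x^(2k)) / k = -ln(1 - x) - ln(1 - x^2). Exponentiating:
PE(x + x^2) = 1 / ((1 - x)(1 - x^2)).
This is the generating function for partitions of n into parts of size 1 or 2. The number of 2's can be any j in 0..59, and the rest are 1's, so
[x^119] = floor(119/2) + 1 = 60.

60


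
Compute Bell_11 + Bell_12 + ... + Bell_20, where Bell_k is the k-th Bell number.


Recall Bell_k counts set partitions of a k-set (with Bell_0 = 1 by convention).
Bell_11 through Bell_20: 678570, 4213597, 27644437, 190899322, 1382958545, 10480142147, 82864869804, 682076806159, 5832742205057, 51724158235372
Sum = 678570 + 4213597 + 27644437 + 190899322 + 1382958545 + 10480142147 + 82864869804 + 682076806159 + 5832742205057 + 51724158235372 = 58333928653010.

58333928653010


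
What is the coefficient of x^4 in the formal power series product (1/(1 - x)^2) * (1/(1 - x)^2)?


Combine the factors: (1/(1 - x)^2) * (1/(1 - x)^2) = 1/(1 - x)^4.
Then use 1/(1 - x)^r = sum_{k>=0} C(k + r - 1, r - 1) x^k with r = 4 and k = 4:
C(7, 3) = 35.

35


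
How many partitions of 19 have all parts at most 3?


Using the generating function (1-x)^(-1)(1-x^2)^(-1)(1-x^3)^(-1),
the coefficient of x^19 counts these restricted partitions.
Result = 40

40


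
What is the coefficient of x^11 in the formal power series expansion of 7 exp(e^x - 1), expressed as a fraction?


exp(e^x - 1) is the exponential generating function for the Bell numbers Bell_k: exp(e^x - 1) = sum_{k>=0} Bell_k x^k / k!.
So the coefficient of x^11 in 7 exp(e^x - 1) is 7 Bell_11 / 11!.
Computing: Bell_11 = 678570 and 11! = 39916800, giving
7 * 678570/39916800 = 22619/190080.

22619/190080


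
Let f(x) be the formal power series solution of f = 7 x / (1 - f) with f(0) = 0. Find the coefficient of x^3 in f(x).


Apply Lagrange inversion: f = 7 x * phi(f) with phi(t) = 1/(1 - t), so
[x^n] f = 7^n * (1/n) [t^(n-1)] phi(t)^n = 7^n * (1/n) [t^(n-1)] (1 - t)^(-n) = 7^n * (1/n) C(2n - 2, n - 1) = 7^n * C_{n-1}.
For n = 3: C_2 = C(4, 2) / 3 = 6/3 = 2.
With the 7^3 = 343 factor, the coefficient is 343 * 2 = 686.

686


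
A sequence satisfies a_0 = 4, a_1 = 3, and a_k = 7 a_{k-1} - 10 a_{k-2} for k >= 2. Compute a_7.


The characteristic equation is t^2 - 7 t + 10 = 0, with roots r_1 = 5 and r_2 = 2 (so c_1 = r_1 + r_2, c_2 = -r_1 r_2 as required).
One can use the closed form a_n = A r_1^n + B r_2^n, but direct iteration is more reliable:
a_0 = 4, a_1 = 3, a_2 = -19, a_3 = -163, a_4 = -951, a_5 = -5027, a_6 = -25679, a_7 = -129483.
So a_7 = -129483.

-129483


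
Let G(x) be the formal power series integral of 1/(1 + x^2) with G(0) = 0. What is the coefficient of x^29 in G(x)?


1/(1 + x^2) = sum_{j>=0} (-1)^j x^(2j). Integrating termwise with G(0) = 0:
G(x) = sum_{j>=0} (-1)^j x^(2j+1) / (2j+1) = arctan(x).
Only odd powers are nonzero. For x^29 write 29 = 2*14 + 1, giving
(-1)^14 / 29 = 1/29 = 1/29.

1/29


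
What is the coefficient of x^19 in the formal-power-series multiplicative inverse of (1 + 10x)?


The inverse is 1/(1 + 10x). Apply the geometric identity 1/(1 - y) = sum_{k>=0} y^k with y = -10x:
1/(1 + 10x) = sum_{k>=0} (-10)^k x^k.
So the coefficient of x^19 is (-10)^19 = -10000000000000000000.

-10000000000000000000


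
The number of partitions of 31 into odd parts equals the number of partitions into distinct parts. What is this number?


Computing partitions of 31 into odd parts (1, 3, 5, ...):
Using the generating function prod_{k>=0} 1/(1-x^(2k+1)),
the count is 340

340


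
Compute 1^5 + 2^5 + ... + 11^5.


This power sum has a closed form given by Faulhaber's formula
sum_{k=1}^{m} k^p = (1 / (p + 1)) * sum_{j=0}^{p} C(p + 1, j) B_j m^(p + 1 - j),
but for small m direct computation is fastest:
1 + 32 + 243 + 1024 + 3125 + 7776 + 16807 + 32768 + 59049 + 100000 + 161051 = 381876.

381876


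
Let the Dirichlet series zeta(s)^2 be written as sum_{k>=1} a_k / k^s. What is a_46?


The Dirichlet convolution of the constant function 1 with itself gives (1 * 1)(k) = sum_{d | k} 1 = d(k), the number of positive divisors of k.
Since zeta(s) = sum_{k>=1} 1/k^s, we have zeta(s)^2 = sum_{k>=1} d(k)/k^s, so a_k = d(k).
For k = 46: the divisors are 1, 2, 23, 46.
Count = 4.

4


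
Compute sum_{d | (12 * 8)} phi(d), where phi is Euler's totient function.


First, 12 * 8 = 96. One classical identity is sum_{d | n} phi(d) = n (each k in [1, n] has a unique gcd with n, and among the k's with gcd(k, n) = n/d there are phi(d) of them). So the sum equals 96. We also verify directly:
Divisors of 96: 1, 2, 3, 4, 6, 8, 12, 16, 24, 32, 48, 96.
phi values: 1, 1, 2, 2, 2, 4, 4, 8, 8, 16, 16, 32.
Sum = 96.

96


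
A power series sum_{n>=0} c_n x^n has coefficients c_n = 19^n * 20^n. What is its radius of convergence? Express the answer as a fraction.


By the root test (Cauchy-Hadamard), the radius is R = 1 / limsup_n |c_n|^(1/n).
Here |c_n|^(1/n) = (19^n * 20^n)^(1/n) = 19 * 20 = 380 for all n.
So R = 1/380 = 1/380.

1/380


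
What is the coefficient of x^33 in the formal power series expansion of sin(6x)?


The Maclaurin series is sin(t) = sum_{k>=0} (-1)^k t^(2k+1) / (2k+1)!, so substituting t = 6x, only odd powers of x are nonzero, with coefficient of x^(2k+1) equal to (-1)^k 6^(2k+1) / (2k+1)!.
Write 33 = 2*16 + 1, giving the coefficient (-1)^16 * 6^33 / 33! = 47751966659678405306351616/8683317618811886495518194401280000000 = 1549681956/281797412198567890625.

1549681956/281797412198567890625


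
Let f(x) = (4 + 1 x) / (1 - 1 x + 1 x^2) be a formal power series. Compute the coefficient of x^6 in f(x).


Write f(x) = sum_{k>=0} a_k x^k. Multiplying both sides by 1 - 1 x + 1 x^2 gives
(1 - 1 x + 1 x^2) sum_{k>=0} a_k x^k = 4 + 1 x.
Matching coefficients:
 x^0: a_0 = 4
 x^1: a_1 - 1 a_0 = 1  =>  a_1 = 1*4 + 1 = 5
 x^k (k >= 2): a_k = 1 a_{k-1} - 1 a_{k-2}.
Iterating: a_2 = 1, a_3 = -4, a_4 = -5, a_5 = -1, a_6 = 4.
So the coefficient of x^6 is 4.

4


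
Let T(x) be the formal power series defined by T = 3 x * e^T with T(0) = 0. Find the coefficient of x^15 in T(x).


Apply the Lagrange inversion formula: if T = 3 x * phi(T) with phi(t) = e^t, then
[x^n] T = 3^n * (1/n) [t^(n-1)] phi(t)^n = 3^n * (1/n) [t^(n-1)] e^(n t) = 3^n * (1/n) * n^(n-1) / (n-1)! = 3^n * n^(n-1) / n!.
When c = 1 this is the Cayley count of rooted labeled trees on n vertices, divided by n!.
For n = 15: 3^15 * 15^14 / 15! = 14348907 * 29192926025390625/1307674368000 = 4596834903662109375/14350336.

4596834903662109375/14350336


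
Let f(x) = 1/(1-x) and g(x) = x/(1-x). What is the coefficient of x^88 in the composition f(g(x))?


First simplify the composition: f(g(x)) = 1/(1 - x/(1-x)) = (1-x)/((1-x) - x) = (1-x)/(1-2x).
Now extract the coefficient. Write (1-x)/(1-2x) = 1/(1-2x) - x/(1-2x).
The coefficient of x^n in 1/(1-2x) is 2^n, and in x/(1-2x) is 2^(n-1) (for n >= 1).
So the coefficient of x^88 is 2^88 - 2^87 = 309485009821345068724781056 - 154742504910672534362390528 = 154742504910672534362390528.

154742504910672534362390528


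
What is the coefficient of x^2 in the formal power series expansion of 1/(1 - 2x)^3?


The general identity 1/(1 - c x)^r = sum_{k>=0} c^k C(k + r - 1, r - 1) x^k follows by substituting y = c x into 1/(1 - y)^r = sum_{k>=0} C(k + r - 1, r - 1) y^k.
For c = 2, r = 3, k = 2:
2^2 * C(4, 2) = 4 * 6 = 24.

24


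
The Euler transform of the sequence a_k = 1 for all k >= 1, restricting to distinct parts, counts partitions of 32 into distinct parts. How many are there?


Partitions of 32 into distinct parts can be computed via generating function.
Product (1+x)(1+x^2)(1+x^3)...
The coefficient of x^32 = 390

390


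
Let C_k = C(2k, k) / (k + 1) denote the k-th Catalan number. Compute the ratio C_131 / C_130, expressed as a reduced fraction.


Using C_k = (2k)! / (k! (k+1)!), the ratio C_{k+1}/C_k simplifies to
C_{k+1}/C_k = [(2k+2)! / ((k+1)! (k+2)!)] * [k! (k+1)! / (2k)!]
 = (2k+2)(2k+1) / ((k+1)(k+2)) = 2(2k+1) / (k+2).
For k = 130: 2(2*130 + 1) / (130 + 2) = 522/132 = 87/22.

87/22


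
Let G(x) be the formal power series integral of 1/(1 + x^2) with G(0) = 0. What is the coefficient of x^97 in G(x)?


1/(1 + x^2) = sum_{j>=0} (-1)^j x^(2j). Integrating termwise with G(0) = 0:
G(x) = sum_{j>=0} (-1)^j x^(2j+1) / (2j+1) = arctan(x).
Only odd powers are nonzero. For x^97 write 97 = 2*48 + 1, giving
(-1)^48 / 97 = 1/97 = 1/97.

1/97


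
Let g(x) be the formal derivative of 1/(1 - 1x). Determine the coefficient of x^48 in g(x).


Differentiate termwise: d/dx sum_{k>=0} 1^k x^k = sum_{k>=1} k 1^k x^(k-1) = sum_{j>=0} (j+1) 1^(j+1) x^j.
Equivalently, d/dx [1/(1 - 1x)] = 1/(1 - 1x)^2.
For j = 48: 49 * 1^49 = 49 * 1 = 49.

49


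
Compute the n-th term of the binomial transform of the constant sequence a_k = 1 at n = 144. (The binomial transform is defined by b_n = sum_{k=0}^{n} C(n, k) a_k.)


With a_k = 1 for all k, b_n = sum_{k=0}^{n} C(n, k) = 2^n by the binomial theorem.
For n = 144: 2^144 = 22300745198530623141535718272648361505980416.

22300745198530623141535718272648361505980416


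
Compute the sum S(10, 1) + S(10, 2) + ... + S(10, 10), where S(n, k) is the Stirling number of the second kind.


By definition, S(n, k) counts partitions of an n-set into exactly k nonempty blocks.
Computing row n = 10 for k = 1..10:
S(10, k): 1, 511, 9330, 34105, 42525, 22827, 5880, 750, 45, 1
Sum = 115975. (This equals Bell_10 since the sum runs over all k.)

115975


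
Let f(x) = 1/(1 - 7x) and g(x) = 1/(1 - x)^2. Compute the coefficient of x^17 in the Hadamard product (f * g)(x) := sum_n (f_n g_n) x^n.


f has coefficients f_k = 7^k. For g = 1/(1 - x)^2 the coefficient is g_k = C(k + 1, 1) = k + 1. The Hadamard coefficient is (f * g)_k = 7^k * (k + 1).
For k = 17: 7^17 * 18 = 232630513987207 * 18 = 4187349251769726.

4187349251769726


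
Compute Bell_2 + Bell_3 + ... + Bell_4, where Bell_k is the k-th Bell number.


Recall Bell_k counts set partitions of a k-set (with Bell_0 = 1 by convention).
Bell_2 through Bell_4: 2, 5, 15
Sum = 2 + 5 + 15 = 22.

22


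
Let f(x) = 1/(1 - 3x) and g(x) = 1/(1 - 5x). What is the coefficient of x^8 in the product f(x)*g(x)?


The coefficient of x^n in f*g is the Cauchy product: sum_{k=0}^{n} a^k * b^(n-k).
With a=3, b=5, n=8:
sum_{k=0}^{8} 3^k * 5^(8-k)
= 966721

966721


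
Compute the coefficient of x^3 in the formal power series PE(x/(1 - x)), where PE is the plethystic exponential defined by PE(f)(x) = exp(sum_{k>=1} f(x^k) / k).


For f(x) = x/(1 - x) we have
sum_{k>=1} f(x^k) / k = sum_{k>=1} (1/k) * x^k / (1 - x^k) = sum_{k, m >= 1} x^(k m) / k,
which after exponentiating simplifies to
PE(x/(1 - x)) = prod_{k>=1} 1 / (1 - x^k).
This is the generating function for the partition function p(n), so the coefficient of x^3 is p(3).
Computing p(3) by dynamic programming over parts 1, 2, ..., 3: p(3) = 3.

3


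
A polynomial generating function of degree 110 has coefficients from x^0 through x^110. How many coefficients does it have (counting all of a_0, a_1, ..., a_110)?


A polynomial of degree 110 takes the form a_0 + a_1 x + ... + a_110 x^110.
The number of coefficients is 110 + 1 = 111.

111


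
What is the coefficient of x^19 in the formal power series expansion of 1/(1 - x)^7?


The negative binomial / multiset identity is
1/(1 - x)^r = sum_{k>=0} C(k + r - 1, r - 1) x^k.
Here r = 7 and k = 19, so the coefficient is
C(19 + 6, 6) = C(25, 6)
= 177100

177100


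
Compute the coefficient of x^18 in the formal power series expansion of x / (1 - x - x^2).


Let f(x) = sum_{k>=0} a_k x^k. Multiplying f(x) * (1 - x - x^2) = x and matching coefficients gives a_0 = 0, a_1 = 1, and a_k = a_{k-1} + a_{k-2} for k >= 2. These are the Fibonacci numbers F_k.
Iterating from F_0 = 0, F_1 = 1:
F_0=0, F_1=1, F_2=1, F_3=2, F_4=3, F_5=5, F_6=8, F_7=13, F_8=21, F_9=34, ...
F_18 = 2584.

2584


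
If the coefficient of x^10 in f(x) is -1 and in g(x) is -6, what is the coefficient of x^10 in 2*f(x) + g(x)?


Scalar multiplication scales coefficients: 2 * -1 = -2.
Then add the g coefficient: -2 + -6
= -8

-8


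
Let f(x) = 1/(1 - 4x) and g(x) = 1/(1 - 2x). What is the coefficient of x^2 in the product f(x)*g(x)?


The coefficient of x^n in f*g is the Cauchy product: sum_{k=0}^{n} a^k * b^(n-k).
With a=4, b=2, n=2:
sum_{k=0}^{2} 4^k * 2^(2-k)
= 28

28


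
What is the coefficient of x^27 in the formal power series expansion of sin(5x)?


The Maclaurin series is sin(t) = sum_{k>=0} (-1)^k t^(2k+1) / (2k+1)!, so substituting t = 5x, only odd powers of x are nonzero, with coefficient of x^(2k+1) equal to (-1)^k 5^(2k+1) / (2k+1)!.
Write 27 = 2*13 + 1, giving the coefficient (-1)^13 * 5^27 / 27! = -7450580596923828125/10888869450418352160768000000 = -476837158203125/696887644826774538289152.

-476837158203125/696887644826774538289152


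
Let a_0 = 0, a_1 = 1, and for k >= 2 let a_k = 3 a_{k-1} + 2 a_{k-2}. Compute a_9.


Iterating the recurrence forward:
a_0 = 0
a_1 = 1
a_2 = 3*1 + 2*0 = 3
a_3 = 3*3 + 2*1 = 11
a_4 = 3*11 + 2*3 = 39
a_5 = 3*39 + 2*11 = 139
a_6 = 3*139 + 2*39 = 495
a_7 = 3*495 + 2*139 = 1763
a_8 = 3*1763 + 2*495 = 6279
a_9 = 3*6279 + 2*1763 = 22363
So a_9 = 22363.

22363


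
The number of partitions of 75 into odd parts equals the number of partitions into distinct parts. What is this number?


Computing partitions of 75 into odd parts (1, 3, 5, ...):
Using the generating function prod_{k>=0} 1/(1-x^(2k+1)),
the count is 48446

48446


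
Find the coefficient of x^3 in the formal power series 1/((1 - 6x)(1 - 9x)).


By partial fractions or Cauchy convolution:
The coefficient equals sum_{k=0}^{3} 6^k * 9^(3-k).
= 1755

1755


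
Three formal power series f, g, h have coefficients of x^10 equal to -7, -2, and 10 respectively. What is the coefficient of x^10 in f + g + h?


Series addition is componentwise:
-7 + -2 + 10
= 1

1


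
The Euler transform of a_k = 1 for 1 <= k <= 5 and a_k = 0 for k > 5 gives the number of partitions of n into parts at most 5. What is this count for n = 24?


Partitions of 24 into parts at most 5:
Using generating function (1-x)^(-1)(1-x^2)^(-1)...(1-x^5)^(-1),
the coefficient of x^24 = 333

333


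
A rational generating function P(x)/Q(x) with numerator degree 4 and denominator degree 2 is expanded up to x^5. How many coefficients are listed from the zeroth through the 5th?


Expanding up to x^5 gives the coefficients for x^0, x^1, ..., x^5.
That is 5 + 1 = 6 coefficients in total.

6


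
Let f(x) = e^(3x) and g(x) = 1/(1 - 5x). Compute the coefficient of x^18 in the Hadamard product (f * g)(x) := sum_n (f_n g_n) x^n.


Expanding: f_k = 3^k/k! (from e^(3x)) and g_k = 5^k (from 1/(1 - 5x)). So the Hadamard coefficient (f * g)_k = 3^k 5^k / k! = (15)^k / k!.
For k = 18: 15^18/18! = 1477891880035400390625/6402373705728000 = 1802032470703125/7806582784.

1802032470703125/7806582784


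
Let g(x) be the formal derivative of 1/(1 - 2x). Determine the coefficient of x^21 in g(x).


Differentiate termwise: d/dx sum_{k>=0} 2^k x^k = sum_{k>=1} k 2^k x^(k-1) = sum_{j>=0} (j+1) 2^(j+1) x^j.
Equivalently, d/dx [1/(1 - 2x)] = 2/(1 - 2x)^2.
For j = 21: 22 * 2^22 = 22 * 4194304 = 92274688.

92274688


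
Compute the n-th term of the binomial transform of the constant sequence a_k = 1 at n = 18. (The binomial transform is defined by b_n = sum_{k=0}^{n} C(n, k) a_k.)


With a_k = 1 for all k, b_n = sum_{k=0}^{n} C(n, k) = 2^n by the binomial theorem.
For n = 18: 2^18 = 262144.

262144


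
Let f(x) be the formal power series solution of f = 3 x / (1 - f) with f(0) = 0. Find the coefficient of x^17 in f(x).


Apply Lagrange inversion: f = 3 x * phi(f) with phi(t) = 1/(1 - t), so
[x^n] f = 3^n * (1/n) [t^(n-1)] phi(t)^n = 3^n * (1/n) [t^(n-1)] (1 - t)^(-n) = 3^n * (1/n) C(2n - 2, n - 1) = 3^n * C_{n-1}.
For n = 17: C_16 = C(32, 16) / 17 = 601080390/17 = 35357670.
With the 3^17 = 129140163 factor, the coefficient is 129140163 * 35357670 = 4566095267100210.

4566095267100210


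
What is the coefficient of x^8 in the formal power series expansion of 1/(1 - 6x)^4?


The general identity 1/(1 - c x)^r = sum_{k>=0} c^k C(k + r - 1, r - 1) x^k follows by substituting y = c x into 1/(1 - y)^r = sum_{k>=0} C(k + r - 1, r - 1) y^k.
For c = 6, r = 4, k = 8:
6^8 * C(11, 3) = 1679616 * 165 = 277136640.

277136640


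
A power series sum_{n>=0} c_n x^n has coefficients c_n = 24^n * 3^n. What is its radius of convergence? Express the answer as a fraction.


By the root test (Cauchy-Hadamard), the radius is R = 1 / limsup_n |c_n|^(1/n).
Here |c_n|^(1/n) = (24^n * 3^n)^(1/n) = 24 * 3 = 72 for all n.
So R = 1/72 = 1/72.

1/72


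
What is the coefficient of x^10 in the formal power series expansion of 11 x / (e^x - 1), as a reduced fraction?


The exponential generating function for Bernoulli numbers is
x / (e^x - 1) = sum_{k>=0} B_k x^k / k!.
So the coefficient of x^10 in 11 x / (e^x - 1) is 11 B_10 / 10!.
Computing: B_10 = 5/66, 10! = 3628800, giving
11 * 5/66 / 3628800 = 1/4354560.

1/4354560


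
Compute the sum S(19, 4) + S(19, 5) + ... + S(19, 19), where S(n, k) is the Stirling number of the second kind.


By definition, S(n, k) counts partitions of an n-set into exactly k nonempty blocks.
Computing row n = 19 for k = 4..19:
S(19, k): 11259666950, 147589284710, 693081601779, 1492924634839, 1709751003480, 1144614626805, 477297033785, 129413217791, 23466951300, 2892439160, 243577530, 13916778, 527136, 12597, 171, 1
Sum = 5832548494812.

5832548494812


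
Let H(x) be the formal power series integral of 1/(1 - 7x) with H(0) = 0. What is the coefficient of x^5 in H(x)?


1/(1 - 7x) = sum_{k>=0} 7^k x^k. Integrating termwise with H(0) = 0:
H(x) = sum_{k>=0} 7^k x^(k+1) / (k+1) = sum_{m>=1} 7^(m-1) x^m / m.
For m = 5: 7^4/5 = 2401/5 = 2401/5.

2401/5


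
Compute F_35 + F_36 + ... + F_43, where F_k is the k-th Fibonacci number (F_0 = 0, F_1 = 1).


Use the identity sum_{k=0}^{N} F_k = F_{N+2} - 1 (which follows from F_{k+2} - F_{k+1} = F_k). Then
sum_{k=35}^{43} F_k = (F_{45} - 1) - (F_{36} - 1) = F_{45} - F_{36}.
Computing: F_{45} = 1134903170, F_{36} = 14930352, so
Sum = 1134903170 - 14930352 = 1119972818.

1119972818


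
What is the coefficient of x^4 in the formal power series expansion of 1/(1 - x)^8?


The negative binomial / multiset identity is
1/(1 - x)^r = sum_{k>=0} C(k + r - 1, r - 1) x^k.
Here r = 8 and k = 4, so the coefficient is
C(4 + 7, 7) = C(11, 7)
= 330

330


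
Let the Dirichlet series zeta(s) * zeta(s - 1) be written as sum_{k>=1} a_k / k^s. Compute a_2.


Convolution gives a_k = sum_{d | k} d * 1 = sum_{d | k} d = sigma(k), the sum of positive divisors of k.
For k = 2, the divisors are 1, 2, so
sigma(2) = 1 + 2 = 3.

3


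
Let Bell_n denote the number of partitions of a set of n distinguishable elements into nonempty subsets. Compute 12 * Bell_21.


Bell_21 can be computed from the Bell triangle or from Dobinski's identity Bell_n = (1/e) * sum_{k>=0} k^n / k!.
Computing Bell_21 = 474869816156751.
Then 12 * 474869816156751 = 5698437793881012.

5698437793881012


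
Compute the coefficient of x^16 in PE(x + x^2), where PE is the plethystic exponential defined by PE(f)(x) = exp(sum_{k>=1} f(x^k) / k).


With f(x) = x + x^2, the exponent is sum_{k>=1} (x^k + x^(2k)) / k = -ln(1 - x) - ln(1 - x^2). Exponentiating:
PE(x + x^2) = 1 / ((1 - x)(1 - x^2)).
This is the generating function for partitions of n into parts of size 1 or 2. The number of 2's can be any j in 0..8, and the rest are 1's, so
[x^16] = floor(16/2) + 1 = 9.

9


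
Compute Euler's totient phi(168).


phi(n) counts integers in [1, n] coprime to n. Using the multiplicative formula phi(n) = n * prod_{p | n} (1 - 1/p):
168 = 2^3 * 3 * 7, so
phi(168) = 168 * (1 - 1/2) * (1 - 1/3) * (1 - 1/7) = 48.

48


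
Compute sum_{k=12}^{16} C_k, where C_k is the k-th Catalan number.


C_12 through C_16: 208012, 742900, 2674440, 9694845, 35357670
Sum = 208012 + 742900 + 2674440 + 9694845 + 35357670
= 48677867

48677867


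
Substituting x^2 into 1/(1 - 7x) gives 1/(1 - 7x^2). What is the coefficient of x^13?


Since 1/(1 - 7x^2) only has even powers of x,
the coefficient of x^13 (odd) is 0.

0


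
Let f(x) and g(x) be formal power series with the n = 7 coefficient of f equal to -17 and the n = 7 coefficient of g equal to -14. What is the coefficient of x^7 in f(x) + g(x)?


Addition of formal power series is termwise.
The coefficient of x^7 in f + g = -17 + -14
= -31

-31


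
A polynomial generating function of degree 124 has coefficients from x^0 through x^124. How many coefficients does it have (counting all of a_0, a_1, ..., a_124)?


A polynomial of degree 124 takes the form a_0 + a_1 x + ... + a_124 x^124.
The number of coefficients is 124 + 1 = 125.

125


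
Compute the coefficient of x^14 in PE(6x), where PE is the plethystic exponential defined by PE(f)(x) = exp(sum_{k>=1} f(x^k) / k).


With f(x) = 6x, the exponent is sum_{k>=1} 6 x^k / k = 6 * (-ln(1 - x)). Exponentiating:
PE(6x) = exp(-6 ln(1 - x)) = 1/(1 - x)^6.
By the negative binomial expansion, [x^n] 1/(1 - x)^6 = C(n + 5, 5).
For n = 14: C(19, 5) = 11628.

11628


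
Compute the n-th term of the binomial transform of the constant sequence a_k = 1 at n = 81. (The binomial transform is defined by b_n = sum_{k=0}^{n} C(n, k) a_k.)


With a_k = 1 for all k, b_n = sum_{k=0}^{n} C(n, k) = 2^n by the binomial theorem.
For n = 81: 2^81 = 2417851639229258349412352.

2417851639229258349412352


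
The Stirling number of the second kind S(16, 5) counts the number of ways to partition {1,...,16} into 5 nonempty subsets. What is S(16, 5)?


Using the explicit formula S(n,k) = (1/k!) sum_{j=0}^{k} (-1)^(k-j) C(k,j) j^n:
S(16, 5) = 1096190550
Equivalently, S(n,k) is n! times the coefficient of x^n in the EGF (e^x - 1)^k / k!.

1096190550


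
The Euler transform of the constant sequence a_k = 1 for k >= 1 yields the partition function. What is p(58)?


The Euler transform converts the sequence a_k = 1 into the number of integer partitions.
Using the recurrence or dynamic programming:
p(58) = 715220

715220


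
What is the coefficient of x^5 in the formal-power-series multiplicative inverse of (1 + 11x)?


The inverse is 1/(1 + 11x). Apply the geometric identity 1/(1 - y) = sum_{k>=0} y^k with y = -11x:
1/(1 + 11x) = sum_{k>=0} (-11)^k x^k.
So the coefficient of x^5 is (-11)^5 = -161051.

-161051


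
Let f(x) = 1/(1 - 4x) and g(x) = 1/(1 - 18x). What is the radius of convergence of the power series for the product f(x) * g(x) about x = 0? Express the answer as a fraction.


The radius of 1/(1 - 4x) is 1/4 (nearest singularity at x = 1/4), and the radius of 1/(1 - 18x) is 1/18.
The product f(x)*g(x) = 1/((1 - 4x)(1 - 18x)) has singularities at both 1/4 and 1/18, so its radius of convergence is the distance to the nearest one:
min(1/4, 1/18) = 1/18.

1/18


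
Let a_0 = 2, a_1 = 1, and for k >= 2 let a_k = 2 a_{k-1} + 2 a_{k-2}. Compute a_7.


Iterating the recurrence forward:
a_0 = 2
a_1 = 1
a_2 = 2*1 + 2*2 = 6
a_3 = 2*6 + 2*1 = 14
a_4 = 2*14 + 2*6 = 40
a_5 = 2*40 + 2*14 = 108
a_6 = 2*108 + 2*40 = 296
a_7 = 2*296 + 2*108 = 808
So a_7 = 808.

808


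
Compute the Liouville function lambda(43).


The Liouville function is lambda(k) = (-1)^Omega(k), where Omega(k) counts the prime factors of k with multiplicity.
Factoring: 43 = 43, so Omega(43) = 1.
lambda(43) = (-1)^1 = -1.

-1


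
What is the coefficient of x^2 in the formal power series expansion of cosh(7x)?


The Maclaurin series is cosh(t) = sum_{m>=0} t^(2m) / (2m)!, so substituting t = 7x, only even powers of x are nonzero, with coefficient of x^(2m) equal to 7^(2m) / (2m)!.
For x^2 the coefficient is 7^2/2! = 49/2 = 49/2.

49/2


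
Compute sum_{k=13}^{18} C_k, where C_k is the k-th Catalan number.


C_13 through C_18: 742900, 2674440, 9694845, 35357670, 129644790, 477638700
Sum = 742900 + 2674440 + 9694845 + 35357670 + 129644790 + 477638700
= 655753345

655753345


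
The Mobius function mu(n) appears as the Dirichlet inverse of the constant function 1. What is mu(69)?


69 = 3 * 23 (all distinct primes).
mu(69) = (-1)^2 = 1

1


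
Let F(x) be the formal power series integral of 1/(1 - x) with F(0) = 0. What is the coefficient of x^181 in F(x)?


1/(1 - x) = sum_{k>=0} x^k. Integrating termwise and using F(0) = 0 gives
F(x) = sum_{k>=0} x^(k+1) / (k+1) = sum_{m>=1} x^m / m = -ln(1 - x).
So the coefficient of x^181 is 1/181 = 1/181.

1/181
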